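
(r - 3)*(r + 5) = r^2 + 2*r - 15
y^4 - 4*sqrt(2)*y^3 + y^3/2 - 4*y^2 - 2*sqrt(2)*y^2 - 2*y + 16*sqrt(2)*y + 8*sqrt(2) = (y - 2)*(y + 1/2)*(y + 2)*(y - 4*sqrt(2))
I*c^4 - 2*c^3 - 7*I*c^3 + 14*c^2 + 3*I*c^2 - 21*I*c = c*(c - 7)*(c + 3*I)*(I*c + 1)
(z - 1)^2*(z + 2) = z^3 - 3*z + 2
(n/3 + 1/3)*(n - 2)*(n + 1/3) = n^3/3 - 2*n^2/9 - 7*n/9 - 2/9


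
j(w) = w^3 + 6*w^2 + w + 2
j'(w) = 3*w^2 + 12*w + 1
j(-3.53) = 29.25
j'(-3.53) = -3.98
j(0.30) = 2.87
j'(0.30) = 4.87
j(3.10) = 92.55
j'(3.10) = 67.03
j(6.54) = 544.90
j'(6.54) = 207.79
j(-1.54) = 11.04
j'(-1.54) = -10.37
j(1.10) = 11.69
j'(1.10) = 17.83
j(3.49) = 121.08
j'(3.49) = 79.42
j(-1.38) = 9.42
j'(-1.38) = -9.85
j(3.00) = 86.00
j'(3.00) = 64.00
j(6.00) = 440.00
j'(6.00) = 181.00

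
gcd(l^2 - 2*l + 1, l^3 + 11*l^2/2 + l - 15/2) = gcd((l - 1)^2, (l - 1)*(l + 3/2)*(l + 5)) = l - 1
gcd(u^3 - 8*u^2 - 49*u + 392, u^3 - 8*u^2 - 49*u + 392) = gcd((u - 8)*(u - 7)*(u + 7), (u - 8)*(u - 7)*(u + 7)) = u^3 - 8*u^2 - 49*u + 392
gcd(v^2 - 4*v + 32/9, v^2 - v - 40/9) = v - 8/3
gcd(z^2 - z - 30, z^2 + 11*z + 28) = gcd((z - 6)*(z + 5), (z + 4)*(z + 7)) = 1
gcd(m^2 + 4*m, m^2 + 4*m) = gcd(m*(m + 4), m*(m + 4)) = m^2 + 4*m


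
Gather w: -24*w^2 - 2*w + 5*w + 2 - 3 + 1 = -24*w^2 + 3*w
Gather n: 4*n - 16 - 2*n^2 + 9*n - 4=-2*n^2 + 13*n - 20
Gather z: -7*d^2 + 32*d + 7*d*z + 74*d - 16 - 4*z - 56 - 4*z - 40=-7*d^2 + 106*d + z*(7*d - 8) - 112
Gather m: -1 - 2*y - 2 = -2*y - 3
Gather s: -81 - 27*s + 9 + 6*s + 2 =-21*s - 70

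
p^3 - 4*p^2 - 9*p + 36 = (p - 4)*(p - 3)*(p + 3)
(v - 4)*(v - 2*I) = v^2 - 4*v - 2*I*v + 8*I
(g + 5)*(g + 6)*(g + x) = g^3 + g^2*x + 11*g^2 + 11*g*x + 30*g + 30*x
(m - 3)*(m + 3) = m^2 - 9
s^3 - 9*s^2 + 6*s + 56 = (s - 7)*(s - 4)*(s + 2)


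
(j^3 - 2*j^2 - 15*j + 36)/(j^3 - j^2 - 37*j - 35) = (-j^3 + 2*j^2 + 15*j - 36)/(-j^3 + j^2 + 37*j + 35)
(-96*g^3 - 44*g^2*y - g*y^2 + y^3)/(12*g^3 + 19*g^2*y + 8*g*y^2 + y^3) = (-8*g + y)/(g + y)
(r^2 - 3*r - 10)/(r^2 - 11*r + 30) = (r + 2)/(r - 6)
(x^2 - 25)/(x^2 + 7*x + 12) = (x^2 - 25)/(x^2 + 7*x + 12)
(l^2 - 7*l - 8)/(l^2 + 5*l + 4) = (l - 8)/(l + 4)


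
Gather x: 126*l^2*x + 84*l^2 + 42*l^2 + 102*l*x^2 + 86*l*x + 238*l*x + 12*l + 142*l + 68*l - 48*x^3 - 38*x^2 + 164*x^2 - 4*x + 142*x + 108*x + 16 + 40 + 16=126*l^2 + 222*l - 48*x^3 + x^2*(102*l + 126) + x*(126*l^2 + 324*l + 246) + 72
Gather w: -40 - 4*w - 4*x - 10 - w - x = -5*w - 5*x - 50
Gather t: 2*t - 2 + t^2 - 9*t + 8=t^2 - 7*t + 6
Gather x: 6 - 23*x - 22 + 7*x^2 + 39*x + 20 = 7*x^2 + 16*x + 4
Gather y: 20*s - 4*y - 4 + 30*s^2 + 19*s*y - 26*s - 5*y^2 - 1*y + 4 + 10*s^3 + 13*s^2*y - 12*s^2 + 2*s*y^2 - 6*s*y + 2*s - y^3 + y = 10*s^3 + 18*s^2 - 4*s - y^3 + y^2*(2*s - 5) + y*(13*s^2 + 13*s - 4)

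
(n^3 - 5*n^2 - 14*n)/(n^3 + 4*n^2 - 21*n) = (n^2 - 5*n - 14)/(n^2 + 4*n - 21)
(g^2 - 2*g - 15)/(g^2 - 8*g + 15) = (g + 3)/(g - 3)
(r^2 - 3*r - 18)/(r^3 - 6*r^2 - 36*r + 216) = (r + 3)/(r^2 - 36)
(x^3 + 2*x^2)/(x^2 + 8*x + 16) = x^2*(x + 2)/(x^2 + 8*x + 16)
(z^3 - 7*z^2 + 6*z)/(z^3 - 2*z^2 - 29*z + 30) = z/(z + 5)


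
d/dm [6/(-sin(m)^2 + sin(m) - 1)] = 6*(2*sin(m) - 1)*cos(m)/(sin(m)^2 - sin(m) + 1)^2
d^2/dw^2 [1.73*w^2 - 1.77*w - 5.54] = 3.46000000000000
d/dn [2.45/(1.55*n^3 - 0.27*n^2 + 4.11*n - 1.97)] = (-11.3925*n^2 + 1.323*n - 10.0695)/(1.55*n^3 - 0.27*n^2 + 4.11*n - 1.97)^2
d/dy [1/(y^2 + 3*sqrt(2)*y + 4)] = (-2*y - 3*sqrt(2))/(y^2 + 3*sqrt(2)*y + 4)^2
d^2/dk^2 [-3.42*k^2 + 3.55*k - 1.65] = -6.84000000000000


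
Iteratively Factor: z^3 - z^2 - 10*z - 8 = (z + 2)*(z^2 - 3*z - 4) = (z - 4)*(z + 2)*(z + 1)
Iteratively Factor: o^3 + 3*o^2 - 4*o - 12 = (o + 3)*(o^2 - 4) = (o + 2)*(o + 3)*(o - 2)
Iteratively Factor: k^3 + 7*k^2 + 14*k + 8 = (k + 2)*(k^2 + 5*k + 4) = (k + 2)*(k + 4)*(k + 1)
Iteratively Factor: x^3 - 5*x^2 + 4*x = (x)*(x^2 - 5*x + 4) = x*(x - 1)*(x - 4)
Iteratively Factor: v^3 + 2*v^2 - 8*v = (v - 2)*(v^2 + 4*v) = (v - 2)*(v + 4)*(v)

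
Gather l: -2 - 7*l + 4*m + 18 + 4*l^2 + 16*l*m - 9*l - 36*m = 4*l^2 + l*(16*m - 16) - 32*m + 16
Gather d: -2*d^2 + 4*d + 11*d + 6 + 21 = -2*d^2 + 15*d + 27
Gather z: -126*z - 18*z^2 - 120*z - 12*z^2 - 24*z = -30*z^2 - 270*z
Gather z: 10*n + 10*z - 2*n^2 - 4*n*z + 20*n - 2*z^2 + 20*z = -2*n^2 + 30*n - 2*z^2 + z*(30 - 4*n)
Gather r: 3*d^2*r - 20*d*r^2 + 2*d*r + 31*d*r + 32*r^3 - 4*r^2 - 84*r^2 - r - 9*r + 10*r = 32*r^3 + r^2*(-20*d - 88) + r*(3*d^2 + 33*d)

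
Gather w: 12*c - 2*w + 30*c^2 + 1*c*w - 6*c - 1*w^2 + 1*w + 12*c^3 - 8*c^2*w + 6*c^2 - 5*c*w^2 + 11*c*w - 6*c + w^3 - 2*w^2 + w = 12*c^3 + 36*c^2 + w^3 + w^2*(-5*c - 3) + w*(-8*c^2 + 12*c)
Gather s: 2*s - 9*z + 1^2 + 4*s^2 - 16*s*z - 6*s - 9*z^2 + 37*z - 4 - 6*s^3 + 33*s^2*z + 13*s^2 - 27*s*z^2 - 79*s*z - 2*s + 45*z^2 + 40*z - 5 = -6*s^3 + s^2*(33*z + 17) + s*(-27*z^2 - 95*z - 6) + 36*z^2 + 68*z - 8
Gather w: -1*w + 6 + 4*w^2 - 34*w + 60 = 4*w^2 - 35*w + 66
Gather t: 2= 2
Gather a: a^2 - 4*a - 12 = a^2 - 4*a - 12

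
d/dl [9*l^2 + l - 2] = 18*l + 1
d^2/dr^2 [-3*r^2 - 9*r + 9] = -6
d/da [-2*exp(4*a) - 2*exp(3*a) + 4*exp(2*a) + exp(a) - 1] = (-8*exp(3*a) - 6*exp(2*a) + 8*exp(a) + 1)*exp(a)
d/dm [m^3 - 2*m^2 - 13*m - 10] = 3*m^2 - 4*m - 13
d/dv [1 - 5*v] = -5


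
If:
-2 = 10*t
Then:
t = -1/5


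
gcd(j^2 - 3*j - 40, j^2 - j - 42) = 1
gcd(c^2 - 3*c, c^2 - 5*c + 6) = c - 3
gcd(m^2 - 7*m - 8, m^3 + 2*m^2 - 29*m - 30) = m + 1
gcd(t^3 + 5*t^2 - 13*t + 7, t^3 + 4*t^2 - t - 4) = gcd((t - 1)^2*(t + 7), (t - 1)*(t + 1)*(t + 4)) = t - 1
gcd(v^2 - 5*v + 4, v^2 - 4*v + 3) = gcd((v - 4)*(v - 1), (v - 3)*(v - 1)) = v - 1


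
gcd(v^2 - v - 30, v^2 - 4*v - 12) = v - 6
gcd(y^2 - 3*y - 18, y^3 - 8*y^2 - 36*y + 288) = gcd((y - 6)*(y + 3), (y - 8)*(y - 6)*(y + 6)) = y - 6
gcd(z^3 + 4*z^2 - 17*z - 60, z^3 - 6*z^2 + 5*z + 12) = z - 4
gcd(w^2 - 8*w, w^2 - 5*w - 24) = w - 8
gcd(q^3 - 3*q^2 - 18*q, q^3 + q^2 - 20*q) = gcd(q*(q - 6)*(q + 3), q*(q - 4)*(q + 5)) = q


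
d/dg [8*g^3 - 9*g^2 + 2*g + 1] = 24*g^2 - 18*g + 2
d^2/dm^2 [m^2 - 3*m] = 2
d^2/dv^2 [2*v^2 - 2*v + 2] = 4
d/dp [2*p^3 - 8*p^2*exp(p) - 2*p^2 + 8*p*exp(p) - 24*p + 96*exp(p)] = -8*p^2*exp(p) + 6*p^2 - 8*p*exp(p) - 4*p + 104*exp(p) - 24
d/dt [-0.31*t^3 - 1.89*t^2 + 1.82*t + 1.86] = -0.93*t^2 - 3.78*t + 1.82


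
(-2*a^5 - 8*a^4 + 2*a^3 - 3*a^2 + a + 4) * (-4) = 8*a^5 + 32*a^4 - 8*a^3 + 12*a^2 - 4*a - 16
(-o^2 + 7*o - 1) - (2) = -o^2 + 7*o - 3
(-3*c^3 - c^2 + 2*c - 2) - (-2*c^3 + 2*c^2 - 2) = -c^3 - 3*c^2 + 2*c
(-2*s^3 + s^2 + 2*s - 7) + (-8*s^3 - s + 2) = -10*s^3 + s^2 + s - 5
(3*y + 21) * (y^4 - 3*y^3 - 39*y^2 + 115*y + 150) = 3*y^5 + 12*y^4 - 180*y^3 - 474*y^2 + 2865*y + 3150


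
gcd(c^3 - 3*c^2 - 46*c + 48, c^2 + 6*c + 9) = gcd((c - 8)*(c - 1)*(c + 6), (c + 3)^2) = 1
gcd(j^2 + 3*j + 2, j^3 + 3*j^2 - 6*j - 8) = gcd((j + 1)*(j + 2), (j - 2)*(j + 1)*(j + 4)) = j + 1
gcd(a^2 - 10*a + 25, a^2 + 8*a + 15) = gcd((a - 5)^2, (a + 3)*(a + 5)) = 1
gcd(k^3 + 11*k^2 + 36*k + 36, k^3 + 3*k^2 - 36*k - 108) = k^2 + 9*k + 18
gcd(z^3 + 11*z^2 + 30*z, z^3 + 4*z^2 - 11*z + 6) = z + 6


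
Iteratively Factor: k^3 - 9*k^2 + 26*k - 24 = (k - 4)*(k^2 - 5*k + 6) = (k - 4)*(k - 2)*(k - 3)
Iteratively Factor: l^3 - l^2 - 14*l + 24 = (l - 3)*(l^2 + 2*l - 8) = (l - 3)*(l - 2)*(l + 4)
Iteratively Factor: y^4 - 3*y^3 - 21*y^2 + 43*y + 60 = (y + 1)*(y^3 - 4*y^2 - 17*y + 60) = (y - 5)*(y + 1)*(y^2 + y - 12) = (y - 5)*(y + 1)*(y + 4)*(y - 3)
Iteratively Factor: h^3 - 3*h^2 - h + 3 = (h + 1)*(h^2 - 4*h + 3) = (h - 1)*(h + 1)*(h - 3)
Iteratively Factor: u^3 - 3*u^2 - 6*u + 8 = (u - 4)*(u^2 + u - 2) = (u - 4)*(u + 2)*(u - 1)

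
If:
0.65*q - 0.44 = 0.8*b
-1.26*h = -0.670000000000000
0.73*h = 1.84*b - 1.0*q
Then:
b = 1.75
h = 0.53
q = 2.83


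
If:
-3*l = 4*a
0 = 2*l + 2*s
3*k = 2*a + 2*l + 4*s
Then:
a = 3*s/4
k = 7*s/6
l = -s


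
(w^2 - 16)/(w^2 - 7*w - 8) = (16 - w^2)/(-w^2 + 7*w + 8)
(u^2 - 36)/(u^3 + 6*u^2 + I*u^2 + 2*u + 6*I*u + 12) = (u - 6)/(u^2 + I*u + 2)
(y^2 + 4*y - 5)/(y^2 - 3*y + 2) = (y + 5)/(y - 2)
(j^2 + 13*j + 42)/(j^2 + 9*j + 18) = (j + 7)/(j + 3)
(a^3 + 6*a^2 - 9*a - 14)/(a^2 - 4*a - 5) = (a^2 + 5*a - 14)/(a - 5)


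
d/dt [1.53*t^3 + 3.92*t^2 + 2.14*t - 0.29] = 4.59*t^2 + 7.84*t + 2.14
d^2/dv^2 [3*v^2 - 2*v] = 6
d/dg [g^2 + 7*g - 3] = 2*g + 7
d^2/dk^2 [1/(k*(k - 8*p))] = 2*(k^2 + k*(k - 8*p) + (k - 8*p)^2)/(k^3*(k - 8*p)^3)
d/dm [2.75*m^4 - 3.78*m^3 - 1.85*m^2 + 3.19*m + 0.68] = 11.0*m^3 - 11.34*m^2 - 3.7*m + 3.19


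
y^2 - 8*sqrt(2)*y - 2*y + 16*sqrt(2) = (y - 2)*(y - 8*sqrt(2))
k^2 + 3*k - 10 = (k - 2)*(k + 5)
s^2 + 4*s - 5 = (s - 1)*(s + 5)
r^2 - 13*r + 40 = (r - 8)*(r - 5)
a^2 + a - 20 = (a - 4)*(a + 5)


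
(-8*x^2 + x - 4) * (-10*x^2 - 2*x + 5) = 80*x^4 + 6*x^3 - 2*x^2 + 13*x - 20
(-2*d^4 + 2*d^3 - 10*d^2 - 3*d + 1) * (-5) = 10*d^4 - 10*d^3 + 50*d^2 + 15*d - 5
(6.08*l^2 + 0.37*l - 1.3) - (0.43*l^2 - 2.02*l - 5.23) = 5.65*l^2 + 2.39*l + 3.93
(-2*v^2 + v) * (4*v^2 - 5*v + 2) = -8*v^4 + 14*v^3 - 9*v^2 + 2*v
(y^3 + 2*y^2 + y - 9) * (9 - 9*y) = -9*y^4 - 9*y^3 + 9*y^2 + 90*y - 81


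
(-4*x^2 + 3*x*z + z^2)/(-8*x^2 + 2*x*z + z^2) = (x - z)/(2*x - z)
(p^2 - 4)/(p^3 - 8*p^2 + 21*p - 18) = (p + 2)/(p^2 - 6*p + 9)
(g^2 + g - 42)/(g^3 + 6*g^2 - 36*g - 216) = (g + 7)/(g^2 + 12*g + 36)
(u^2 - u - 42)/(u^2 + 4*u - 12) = (u - 7)/(u - 2)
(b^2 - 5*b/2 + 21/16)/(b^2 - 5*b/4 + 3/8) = (4*b - 7)/(2*(2*b - 1))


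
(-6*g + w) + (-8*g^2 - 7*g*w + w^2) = -8*g^2 - 7*g*w - 6*g + w^2 + w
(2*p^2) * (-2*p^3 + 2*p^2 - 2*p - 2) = -4*p^5 + 4*p^4 - 4*p^3 - 4*p^2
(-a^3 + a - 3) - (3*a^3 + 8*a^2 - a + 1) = -4*a^3 - 8*a^2 + 2*a - 4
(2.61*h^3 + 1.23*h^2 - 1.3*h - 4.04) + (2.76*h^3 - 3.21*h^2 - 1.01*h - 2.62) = 5.37*h^3 - 1.98*h^2 - 2.31*h - 6.66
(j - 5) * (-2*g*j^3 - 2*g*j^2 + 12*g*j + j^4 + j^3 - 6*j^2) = -2*g*j^4 + 8*g*j^3 + 22*g*j^2 - 60*g*j + j^5 - 4*j^4 - 11*j^3 + 30*j^2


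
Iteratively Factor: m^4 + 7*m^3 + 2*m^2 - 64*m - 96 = (m + 2)*(m^3 + 5*m^2 - 8*m - 48) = (m + 2)*(m + 4)*(m^2 + m - 12) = (m + 2)*(m + 4)^2*(m - 3)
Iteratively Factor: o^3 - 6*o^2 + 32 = (o - 4)*(o^2 - 2*o - 8) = (o - 4)*(o + 2)*(o - 4)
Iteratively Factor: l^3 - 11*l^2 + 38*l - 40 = (l - 2)*(l^2 - 9*l + 20) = (l - 4)*(l - 2)*(l - 5)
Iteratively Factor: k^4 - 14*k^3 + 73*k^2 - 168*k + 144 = (k - 4)*(k^3 - 10*k^2 + 33*k - 36) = (k - 4)*(k - 3)*(k^2 - 7*k + 12) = (k - 4)*(k - 3)^2*(k - 4)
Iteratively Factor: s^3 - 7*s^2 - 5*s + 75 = (s + 3)*(s^2 - 10*s + 25) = (s - 5)*(s + 3)*(s - 5)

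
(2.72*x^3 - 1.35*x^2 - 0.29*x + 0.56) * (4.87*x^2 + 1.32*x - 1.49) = 13.2464*x^5 - 2.9841*x^4 - 7.2471*x^3 + 4.3559*x^2 + 1.1713*x - 0.8344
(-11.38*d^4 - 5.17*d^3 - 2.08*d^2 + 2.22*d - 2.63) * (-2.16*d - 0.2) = 24.5808*d^5 + 13.4432*d^4 + 5.5268*d^3 - 4.3792*d^2 + 5.2368*d + 0.526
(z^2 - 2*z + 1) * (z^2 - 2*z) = z^4 - 4*z^3 + 5*z^2 - 2*z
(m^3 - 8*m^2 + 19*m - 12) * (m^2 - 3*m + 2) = m^5 - 11*m^4 + 45*m^3 - 85*m^2 + 74*m - 24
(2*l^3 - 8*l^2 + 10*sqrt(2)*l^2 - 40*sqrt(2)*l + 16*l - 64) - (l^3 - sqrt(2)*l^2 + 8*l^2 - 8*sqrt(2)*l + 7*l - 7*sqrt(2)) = l^3 - 16*l^2 + 11*sqrt(2)*l^2 - 32*sqrt(2)*l + 9*l - 64 + 7*sqrt(2)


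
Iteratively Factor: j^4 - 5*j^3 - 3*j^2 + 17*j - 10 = (j - 1)*(j^3 - 4*j^2 - 7*j + 10) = (j - 5)*(j - 1)*(j^2 + j - 2) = (j - 5)*(j - 1)^2*(j + 2)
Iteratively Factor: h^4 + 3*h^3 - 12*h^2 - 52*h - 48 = (h - 4)*(h^3 + 7*h^2 + 16*h + 12) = (h - 4)*(h + 2)*(h^2 + 5*h + 6) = (h - 4)*(h + 2)^2*(h + 3)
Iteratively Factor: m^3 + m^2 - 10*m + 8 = (m - 2)*(m^2 + 3*m - 4) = (m - 2)*(m - 1)*(m + 4)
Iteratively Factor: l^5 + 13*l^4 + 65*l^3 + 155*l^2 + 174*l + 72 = (l + 3)*(l^4 + 10*l^3 + 35*l^2 + 50*l + 24) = (l + 3)^2*(l^3 + 7*l^2 + 14*l + 8) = (l + 2)*(l + 3)^2*(l^2 + 5*l + 4) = (l + 1)*(l + 2)*(l + 3)^2*(l + 4)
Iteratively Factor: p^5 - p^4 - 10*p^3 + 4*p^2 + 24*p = (p + 2)*(p^4 - 3*p^3 - 4*p^2 + 12*p) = p*(p + 2)*(p^3 - 3*p^2 - 4*p + 12) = p*(p - 2)*(p + 2)*(p^2 - p - 6) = p*(p - 3)*(p - 2)*(p + 2)*(p + 2)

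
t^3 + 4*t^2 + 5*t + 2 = (t + 1)^2*(t + 2)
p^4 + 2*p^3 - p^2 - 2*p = p*(p - 1)*(p + 1)*(p + 2)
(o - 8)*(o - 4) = o^2 - 12*o + 32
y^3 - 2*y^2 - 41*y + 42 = (y - 7)*(y - 1)*(y + 6)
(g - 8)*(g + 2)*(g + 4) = g^3 - 2*g^2 - 40*g - 64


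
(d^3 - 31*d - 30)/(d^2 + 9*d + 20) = (d^2 - 5*d - 6)/(d + 4)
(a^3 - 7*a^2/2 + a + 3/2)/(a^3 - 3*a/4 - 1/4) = 2*(a - 3)/(2*a + 1)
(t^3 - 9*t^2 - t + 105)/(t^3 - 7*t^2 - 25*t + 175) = (t + 3)/(t + 5)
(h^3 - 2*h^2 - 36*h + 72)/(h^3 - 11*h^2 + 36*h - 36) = (h + 6)/(h - 3)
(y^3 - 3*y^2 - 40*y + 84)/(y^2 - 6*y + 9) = (y^3 - 3*y^2 - 40*y + 84)/(y^2 - 6*y + 9)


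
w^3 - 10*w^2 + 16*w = w*(w - 8)*(w - 2)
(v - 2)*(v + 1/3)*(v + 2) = v^3 + v^2/3 - 4*v - 4/3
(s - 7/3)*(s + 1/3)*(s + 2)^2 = s^4 + 2*s^3 - 43*s^2/9 - 100*s/9 - 28/9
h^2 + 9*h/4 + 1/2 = (h + 1/4)*(h + 2)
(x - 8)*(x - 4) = x^2 - 12*x + 32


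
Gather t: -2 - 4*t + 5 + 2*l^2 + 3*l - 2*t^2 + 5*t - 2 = 2*l^2 + 3*l - 2*t^2 + t + 1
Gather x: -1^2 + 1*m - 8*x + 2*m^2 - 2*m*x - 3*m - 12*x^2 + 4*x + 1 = 2*m^2 - 2*m - 12*x^2 + x*(-2*m - 4)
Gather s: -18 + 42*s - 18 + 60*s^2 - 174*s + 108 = 60*s^2 - 132*s + 72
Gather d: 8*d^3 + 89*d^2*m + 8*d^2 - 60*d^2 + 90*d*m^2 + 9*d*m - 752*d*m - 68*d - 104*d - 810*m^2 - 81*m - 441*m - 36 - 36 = 8*d^3 + d^2*(89*m - 52) + d*(90*m^2 - 743*m - 172) - 810*m^2 - 522*m - 72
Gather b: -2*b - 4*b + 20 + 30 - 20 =30 - 6*b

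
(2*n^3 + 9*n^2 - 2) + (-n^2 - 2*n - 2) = 2*n^3 + 8*n^2 - 2*n - 4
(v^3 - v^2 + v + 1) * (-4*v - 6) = -4*v^4 - 2*v^3 + 2*v^2 - 10*v - 6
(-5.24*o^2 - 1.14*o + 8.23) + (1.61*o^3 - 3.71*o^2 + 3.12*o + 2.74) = 1.61*o^3 - 8.95*o^2 + 1.98*o + 10.97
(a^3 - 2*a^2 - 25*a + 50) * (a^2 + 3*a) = a^5 + a^4 - 31*a^3 - 25*a^2 + 150*a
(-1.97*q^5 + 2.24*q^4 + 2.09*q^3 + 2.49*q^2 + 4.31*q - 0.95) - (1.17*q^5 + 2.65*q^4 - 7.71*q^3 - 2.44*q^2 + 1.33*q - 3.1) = -3.14*q^5 - 0.41*q^4 + 9.8*q^3 + 4.93*q^2 + 2.98*q + 2.15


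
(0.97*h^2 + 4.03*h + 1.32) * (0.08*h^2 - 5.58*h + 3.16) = 0.0776*h^4 - 5.0902*h^3 - 19.3166*h^2 + 5.3692*h + 4.1712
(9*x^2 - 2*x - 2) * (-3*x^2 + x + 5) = -27*x^4 + 15*x^3 + 49*x^2 - 12*x - 10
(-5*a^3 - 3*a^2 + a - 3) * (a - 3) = -5*a^4 + 12*a^3 + 10*a^2 - 6*a + 9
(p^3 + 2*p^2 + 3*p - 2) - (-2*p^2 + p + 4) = p^3 + 4*p^2 + 2*p - 6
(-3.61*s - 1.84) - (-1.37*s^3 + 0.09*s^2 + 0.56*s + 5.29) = 1.37*s^3 - 0.09*s^2 - 4.17*s - 7.13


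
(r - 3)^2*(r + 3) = r^3 - 3*r^2 - 9*r + 27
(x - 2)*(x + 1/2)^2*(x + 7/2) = x^4 + 5*x^3/2 - 21*x^2/4 - 53*x/8 - 7/4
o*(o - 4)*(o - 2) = o^3 - 6*o^2 + 8*o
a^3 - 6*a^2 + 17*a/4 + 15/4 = (a - 5)*(a - 3/2)*(a + 1/2)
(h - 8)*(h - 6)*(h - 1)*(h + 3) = h^4 - 12*h^3 + 17*h^2 + 138*h - 144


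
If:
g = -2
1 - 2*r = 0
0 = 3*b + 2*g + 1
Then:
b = 1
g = -2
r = 1/2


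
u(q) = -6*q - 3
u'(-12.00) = -6.00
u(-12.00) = 69.00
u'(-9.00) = -6.00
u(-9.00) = 51.00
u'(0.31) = -6.00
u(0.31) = -4.86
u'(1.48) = -6.00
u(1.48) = -11.88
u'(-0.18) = -6.00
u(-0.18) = -1.92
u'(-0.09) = -6.00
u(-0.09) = -2.46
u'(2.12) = -6.00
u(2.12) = -15.72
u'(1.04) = -6.00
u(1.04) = -9.24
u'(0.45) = -6.00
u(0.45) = -5.70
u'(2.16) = -6.00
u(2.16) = -15.96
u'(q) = -6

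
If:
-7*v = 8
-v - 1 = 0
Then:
No Solution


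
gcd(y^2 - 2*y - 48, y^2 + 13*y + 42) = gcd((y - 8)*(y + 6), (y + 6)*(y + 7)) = y + 6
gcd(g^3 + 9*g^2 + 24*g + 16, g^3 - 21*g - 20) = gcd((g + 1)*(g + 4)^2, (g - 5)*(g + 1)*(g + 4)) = g^2 + 5*g + 4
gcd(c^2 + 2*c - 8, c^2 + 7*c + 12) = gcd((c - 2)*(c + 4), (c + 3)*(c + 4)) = c + 4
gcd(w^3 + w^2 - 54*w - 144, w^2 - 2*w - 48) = w^2 - 2*w - 48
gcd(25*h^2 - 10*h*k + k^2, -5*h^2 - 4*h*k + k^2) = 5*h - k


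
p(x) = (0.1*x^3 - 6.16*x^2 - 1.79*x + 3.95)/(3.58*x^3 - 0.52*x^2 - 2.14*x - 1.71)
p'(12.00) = 0.01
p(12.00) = -0.12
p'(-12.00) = 0.01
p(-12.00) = 0.17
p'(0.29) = 3.19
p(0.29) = -1.27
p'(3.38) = 0.20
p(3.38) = -0.56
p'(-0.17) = 3.32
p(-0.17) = -2.96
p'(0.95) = 27.77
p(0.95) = 2.82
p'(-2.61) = 0.13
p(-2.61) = 0.55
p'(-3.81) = 0.09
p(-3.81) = 0.42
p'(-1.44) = -0.28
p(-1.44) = 0.63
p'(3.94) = 0.14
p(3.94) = -0.46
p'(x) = (-10.74*x^2 + 1.04*x + 2.14)*(0.1*x^3 - 6.16*x^2 - 1.79*x + 3.95)/(3.58*x^3 - 0.52*x^2 - 2.14*x - 1.71)^2 + (0.3*x^2 - 12.32*x - 1.79)/(3.58*x^3 - 0.52*x^2 - 2.14*x - 1.71)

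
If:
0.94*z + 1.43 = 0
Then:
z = -1.52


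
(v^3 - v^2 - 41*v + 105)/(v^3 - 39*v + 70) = (v - 3)/(v - 2)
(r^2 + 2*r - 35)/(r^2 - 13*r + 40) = (r + 7)/(r - 8)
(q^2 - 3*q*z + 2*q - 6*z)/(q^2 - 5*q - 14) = (q - 3*z)/(q - 7)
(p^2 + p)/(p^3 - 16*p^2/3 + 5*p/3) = 3*(p + 1)/(3*p^2 - 16*p + 5)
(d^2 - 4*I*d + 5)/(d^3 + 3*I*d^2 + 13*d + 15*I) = (d - 5*I)/(d^2 + 2*I*d + 15)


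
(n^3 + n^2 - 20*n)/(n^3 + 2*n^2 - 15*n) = (n - 4)/(n - 3)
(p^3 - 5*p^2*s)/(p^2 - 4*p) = p*(p - 5*s)/(p - 4)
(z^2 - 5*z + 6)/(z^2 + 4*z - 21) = (z - 2)/(z + 7)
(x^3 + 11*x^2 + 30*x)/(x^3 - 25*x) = (x + 6)/(x - 5)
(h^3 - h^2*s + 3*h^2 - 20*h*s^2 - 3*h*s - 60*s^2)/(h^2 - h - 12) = (h^2 - h*s - 20*s^2)/(h - 4)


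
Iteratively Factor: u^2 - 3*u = (u)*(u - 3)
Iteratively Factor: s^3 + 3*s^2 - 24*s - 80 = (s + 4)*(s^2 - s - 20) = (s + 4)^2*(s - 5)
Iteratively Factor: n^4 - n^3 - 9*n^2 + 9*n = (n - 1)*(n^3 - 9*n) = n*(n - 1)*(n^2 - 9) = n*(n - 3)*(n - 1)*(n + 3)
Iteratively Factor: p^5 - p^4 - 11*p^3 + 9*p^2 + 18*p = (p - 3)*(p^4 + 2*p^3 - 5*p^2 - 6*p) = (p - 3)*(p + 1)*(p^3 + p^2 - 6*p) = (p - 3)*(p - 2)*(p + 1)*(p^2 + 3*p) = p*(p - 3)*(p - 2)*(p + 1)*(p + 3)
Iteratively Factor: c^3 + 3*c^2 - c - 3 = (c + 3)*(c^2 - 1) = (c - 1)*(c + 3)*(c + 1)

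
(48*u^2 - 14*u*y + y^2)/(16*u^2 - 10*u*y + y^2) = (-6*u + y)/(-2*u + y)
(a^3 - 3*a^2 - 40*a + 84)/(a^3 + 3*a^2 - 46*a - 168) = (a - 2)/(a + 4)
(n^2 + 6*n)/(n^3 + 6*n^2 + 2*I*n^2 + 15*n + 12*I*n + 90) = n/(n^2 + 2*I*n + 15)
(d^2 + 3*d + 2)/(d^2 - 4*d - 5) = (d + 2)/(d - 5)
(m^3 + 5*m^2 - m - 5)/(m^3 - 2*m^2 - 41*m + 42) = (m^2 + 6*m + 5)/(m^2 - m - 42)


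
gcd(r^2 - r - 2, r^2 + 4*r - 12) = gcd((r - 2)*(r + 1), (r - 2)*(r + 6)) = r - 2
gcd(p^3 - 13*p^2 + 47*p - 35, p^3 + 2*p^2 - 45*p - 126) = p - 7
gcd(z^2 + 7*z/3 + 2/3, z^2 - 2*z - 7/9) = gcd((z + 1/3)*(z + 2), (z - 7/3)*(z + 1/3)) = z + 1/3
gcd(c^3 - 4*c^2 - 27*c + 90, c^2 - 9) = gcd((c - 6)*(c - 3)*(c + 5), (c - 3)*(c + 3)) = c - 3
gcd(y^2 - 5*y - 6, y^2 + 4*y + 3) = y + 1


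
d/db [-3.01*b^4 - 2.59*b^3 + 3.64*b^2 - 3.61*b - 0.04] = -12.04*b^3 - 7.77*b^2 + 7.28*b - 3.61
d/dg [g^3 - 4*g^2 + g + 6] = 3*g^2 - 8*g + 1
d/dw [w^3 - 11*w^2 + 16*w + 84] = 3*w^2 - 22*w + 16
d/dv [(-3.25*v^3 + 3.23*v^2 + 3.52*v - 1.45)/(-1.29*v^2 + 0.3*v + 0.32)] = (4.1925*v^4 - 1.95*v^3 + 2.3898*v^2 - 1.6738*v + 1.5614)/(1.6641*v^4 - 0.774*v^3 - 0.7356*v^2 + 0.192*v + 0.1024)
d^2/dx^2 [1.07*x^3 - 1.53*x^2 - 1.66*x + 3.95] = 6.42*x - 3.06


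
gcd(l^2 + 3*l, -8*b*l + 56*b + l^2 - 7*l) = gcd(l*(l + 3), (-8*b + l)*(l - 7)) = 1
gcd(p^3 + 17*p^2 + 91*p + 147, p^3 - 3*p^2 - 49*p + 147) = p + 7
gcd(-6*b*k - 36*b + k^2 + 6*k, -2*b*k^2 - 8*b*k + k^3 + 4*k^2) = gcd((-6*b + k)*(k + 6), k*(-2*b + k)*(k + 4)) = 1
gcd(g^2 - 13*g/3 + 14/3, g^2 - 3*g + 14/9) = g - 7/3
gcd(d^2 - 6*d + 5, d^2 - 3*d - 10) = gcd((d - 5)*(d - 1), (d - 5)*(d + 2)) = d - 5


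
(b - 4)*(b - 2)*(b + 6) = b^3 - 28*b + 48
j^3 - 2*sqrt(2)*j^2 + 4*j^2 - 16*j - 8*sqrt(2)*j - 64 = (j + 4)*(j - 4*sqrt(2))*(j + 2*sqrt(2))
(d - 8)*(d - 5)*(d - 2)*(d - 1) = d^4 - 16*d^3 + 81*d^2 - 146*d + 80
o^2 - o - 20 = (o - 5)*(o + 4)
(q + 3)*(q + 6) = q^2 + 9*q + 18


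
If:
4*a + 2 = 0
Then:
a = -1/2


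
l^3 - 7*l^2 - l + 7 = (l - 7)*(l - 1)*(l + 1)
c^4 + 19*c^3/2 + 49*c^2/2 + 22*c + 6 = (c + 1/2)*(c + 1)*(c + 2)*(c + 6)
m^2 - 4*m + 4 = (m - 2)^2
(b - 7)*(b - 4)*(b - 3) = b^3 - 14*b^2 + 61*b - 84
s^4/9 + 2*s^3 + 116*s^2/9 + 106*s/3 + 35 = (s/3 + 1)^2*(s + 5)*(s + 7)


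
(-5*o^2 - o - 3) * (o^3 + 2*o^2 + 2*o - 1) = -5*o^5 - 11*o^4 - 15*o^3 - 3*o^2 - 5*o + 3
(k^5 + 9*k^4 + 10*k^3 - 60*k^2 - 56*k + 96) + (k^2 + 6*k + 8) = k^5 + 9*k^4 + 10*k^3 - 59*k^2 - 50*k + 104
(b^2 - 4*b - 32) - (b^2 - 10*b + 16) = 6*b - 48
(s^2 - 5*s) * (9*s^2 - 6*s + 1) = 9*s^4 - 51*s^3 + 31*s^2 - 5*s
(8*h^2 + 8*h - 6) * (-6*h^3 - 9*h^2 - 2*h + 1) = -48*h^5 - 120*h^4 - 52*h^3 + 46*h^2 + 20*h - 6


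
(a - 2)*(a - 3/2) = a^2 - 7*a/2 + 3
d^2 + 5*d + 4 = (d + 1)*(d + 4)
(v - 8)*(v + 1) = v^2 - 7*v - 8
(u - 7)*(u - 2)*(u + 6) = u^3 - 3*u^2 - 40*u + 84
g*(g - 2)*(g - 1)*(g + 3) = g^4 - 7*g^2 + 6*g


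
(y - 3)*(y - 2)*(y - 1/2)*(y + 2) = y^4 - 7*y^3/2 - 5*y^2/2 + 14*y - 6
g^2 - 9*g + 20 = (g - 5)*(g - 4)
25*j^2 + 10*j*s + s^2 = (5*j + s)^2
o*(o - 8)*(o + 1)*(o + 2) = o^4 - 5*o^3 - 22*o^2 - 16*o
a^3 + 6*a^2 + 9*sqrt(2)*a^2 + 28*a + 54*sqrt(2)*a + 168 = (a + 6)*(a + 2*sqrt(2))*(a + 7*sqrt(2))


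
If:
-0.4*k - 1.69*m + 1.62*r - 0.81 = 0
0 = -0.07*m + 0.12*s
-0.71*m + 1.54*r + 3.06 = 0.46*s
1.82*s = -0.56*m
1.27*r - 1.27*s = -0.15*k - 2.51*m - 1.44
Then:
No Solution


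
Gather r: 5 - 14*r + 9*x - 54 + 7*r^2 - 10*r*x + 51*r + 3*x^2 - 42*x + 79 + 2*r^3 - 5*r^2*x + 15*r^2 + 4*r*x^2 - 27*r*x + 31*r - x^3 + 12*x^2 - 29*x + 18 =2*r^3 + r^2*(22 - 5*x) + r*(4*x^2 - 37*x + 68) - x^3 + 15*x^2 - 62*x + 48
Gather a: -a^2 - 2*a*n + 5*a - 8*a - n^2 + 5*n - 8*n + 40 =-a^2 + a*(-2*n - 3) - n^2 - 3*n + 40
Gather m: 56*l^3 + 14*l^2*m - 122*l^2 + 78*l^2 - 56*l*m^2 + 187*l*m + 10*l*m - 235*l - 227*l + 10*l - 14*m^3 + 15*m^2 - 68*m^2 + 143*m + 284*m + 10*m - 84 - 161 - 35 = 56*l^3 - 44*l^2 - 452*l - 14*m^3 + m^2*(-56*l - 53) + m*(14*l^2 + 197*l + 437) - 280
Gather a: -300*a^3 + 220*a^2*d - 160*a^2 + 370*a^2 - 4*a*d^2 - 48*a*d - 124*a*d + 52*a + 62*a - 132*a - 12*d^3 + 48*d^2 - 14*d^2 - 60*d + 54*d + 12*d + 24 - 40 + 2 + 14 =-300*a^3 + a^2*(220*d + 210) + a*(-4*d^2 - 172*d - 18) - 12*d^3 + 34*d^2 + 6*d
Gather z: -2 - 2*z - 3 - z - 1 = -3*z - 6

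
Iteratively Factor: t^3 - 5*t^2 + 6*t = (t - 3)*(t^2 - 2*t) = t*(t - 3)*(t - 2)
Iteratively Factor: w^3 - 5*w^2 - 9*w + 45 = (w + 3)*(w^2 - 8*w + 15) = (w - 3)*(w + 3)*(w - 5)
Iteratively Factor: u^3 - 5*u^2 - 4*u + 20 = (u - 5)*(u^2 - 4) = (u - 5)*(u - 2)*(u + 2)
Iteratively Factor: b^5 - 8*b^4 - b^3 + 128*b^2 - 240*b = (b - 4)*(b^4 - 4*b^3 - 17*b^2 + 60*b) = (b - 4)*(b + 4)*(b^3 - 8*b^2 + 15*b) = b*(b - 4)*(b + 4)*(b^2 - 8*b + 15) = b*(b - 4)*(b - 3)*(b + 4)*(b - 5)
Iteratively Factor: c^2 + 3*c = (c)*(c + 3)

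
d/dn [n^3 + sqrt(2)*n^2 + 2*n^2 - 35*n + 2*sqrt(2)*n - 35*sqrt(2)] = 3*n^2 + 2*sqrt(2)*n + 4*n - 35 + 2*sqrt(2)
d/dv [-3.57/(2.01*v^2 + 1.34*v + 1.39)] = (14.3514*v + 4.7838)/(2.01*v^2 + 1.34*v + 1.39)^2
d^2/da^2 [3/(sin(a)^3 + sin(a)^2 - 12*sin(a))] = 3*(-9*sin(a)^3 - 11*sin(a)^2 + 32*sin(a) + 52 - 210/sin(a) - 72/sin(a)^2 + 288/sin(a)^3)/((sin(a) - 3)^3*(sin(a) + 4)^3)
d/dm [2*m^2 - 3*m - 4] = 4*m - 3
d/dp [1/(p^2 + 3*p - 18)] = (-2*p - 3)/(p^2 + 3*p - 18)^2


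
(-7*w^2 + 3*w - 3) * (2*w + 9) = -14*w^3 - 57*w^2 + 21*w - 27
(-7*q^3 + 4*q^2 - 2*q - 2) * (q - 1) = -7*q^4 + 11*q^3 - 6*q^2 + 2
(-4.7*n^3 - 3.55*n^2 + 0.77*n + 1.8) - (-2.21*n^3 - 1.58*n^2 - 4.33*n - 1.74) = -2.49*n^3 - 1.97*n^2 + 5.1*n + 3.54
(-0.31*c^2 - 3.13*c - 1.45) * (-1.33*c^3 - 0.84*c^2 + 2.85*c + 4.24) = 0.4123*c^5 + 4.4233*c^4 + 3.6742*c^3 - 9.0169*c^2 - 17.4037*c - 6.148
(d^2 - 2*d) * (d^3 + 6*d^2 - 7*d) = d^5 + 4*d^4 - 19*d^3 + 14*d^2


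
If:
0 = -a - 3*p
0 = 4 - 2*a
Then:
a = 2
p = -2/3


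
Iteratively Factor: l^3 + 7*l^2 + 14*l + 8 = (l + 1)*(l^2 + 6*l + 8) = (l + 1)*(l + 4)*(l + 2)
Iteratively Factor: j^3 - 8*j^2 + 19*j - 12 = (j - 4)*(j^2 - 4*j + 3) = (j - 4)*(j - 3)*(j - 1)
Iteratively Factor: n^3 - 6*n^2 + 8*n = (n - 4)*(n^2 - 2*n) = n*(n - 4)*(n - 2)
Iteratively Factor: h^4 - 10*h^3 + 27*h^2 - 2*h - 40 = (h - 4)*(h^3 - 6*h^2 + 3*h + 10) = (h - 4)*(h + 1)*(h^2 - 7*h + 10) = (h - 5)*(h - 4)*(h + 1)*(h - 2)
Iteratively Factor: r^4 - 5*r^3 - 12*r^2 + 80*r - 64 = (r - 4)*(r^3 - r^2 - 16*r + 16) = (r - 4)*(r + 4)*(r^2 - 5*r + 4) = (r - 4)^2*(r + 4)*(r - 1)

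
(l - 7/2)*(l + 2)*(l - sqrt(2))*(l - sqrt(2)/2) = l^4 - 3*sqrt(2)*l^3/2 - 3*l^3/2 - 6*l^2 + 9*sqrt(2)*l^2/4 - 3*l/2 + 21*sqrt(2)*l/2 - 7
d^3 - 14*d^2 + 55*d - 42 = (d - 7)*(d - 6)*(d - 1)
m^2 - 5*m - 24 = (m - 8)*(m + 3)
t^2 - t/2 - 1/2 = (t - 1)*(t + 1/2)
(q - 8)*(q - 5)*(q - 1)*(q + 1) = q^4 - 13*q^3 + 39*q^2 + 13*q - 40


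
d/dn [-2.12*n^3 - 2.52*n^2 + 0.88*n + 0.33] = -6.36*n^2 - 5.04*n + 0.88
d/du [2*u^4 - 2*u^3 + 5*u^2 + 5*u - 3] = 8*u^3 - 6*u^2 + 10*u + 5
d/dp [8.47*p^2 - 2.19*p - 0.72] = 16.94*p - 2.19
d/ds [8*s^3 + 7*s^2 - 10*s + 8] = 24*s^2 + 14*s - 10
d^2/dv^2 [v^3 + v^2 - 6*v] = 6*v + 2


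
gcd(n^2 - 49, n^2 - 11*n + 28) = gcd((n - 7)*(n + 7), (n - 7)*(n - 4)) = n - 7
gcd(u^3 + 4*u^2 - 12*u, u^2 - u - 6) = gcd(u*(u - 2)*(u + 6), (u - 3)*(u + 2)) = 1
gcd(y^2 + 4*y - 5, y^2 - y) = y - 1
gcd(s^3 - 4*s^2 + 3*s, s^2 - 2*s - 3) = s - 3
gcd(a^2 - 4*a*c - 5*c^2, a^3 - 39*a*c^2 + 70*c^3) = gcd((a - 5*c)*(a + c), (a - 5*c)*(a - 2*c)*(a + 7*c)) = a - 5*c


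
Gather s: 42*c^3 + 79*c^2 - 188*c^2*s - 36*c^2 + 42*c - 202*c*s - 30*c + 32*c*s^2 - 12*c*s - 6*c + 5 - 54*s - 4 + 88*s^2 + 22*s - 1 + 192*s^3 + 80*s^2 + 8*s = 42*c^3 + 43*c^2 + 6*c + 192*s^3 + s^2*(32*c + 168) + s*(-188*c^2 - 214*c - 24)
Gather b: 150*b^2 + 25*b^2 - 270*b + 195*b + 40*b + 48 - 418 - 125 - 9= 175*b^2 - 35*b - 504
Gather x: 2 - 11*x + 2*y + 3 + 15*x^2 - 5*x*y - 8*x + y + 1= 15*x^2 + x*(-5*y - 19) + 3*y + 6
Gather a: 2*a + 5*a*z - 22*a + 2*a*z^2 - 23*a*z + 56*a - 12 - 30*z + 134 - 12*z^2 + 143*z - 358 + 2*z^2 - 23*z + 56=a*(2*z^2 - 18*z + 36) - 10*z^2 + 90*z - 180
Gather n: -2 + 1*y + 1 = y - 1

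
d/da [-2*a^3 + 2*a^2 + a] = -6*a^2 + 4*a + 1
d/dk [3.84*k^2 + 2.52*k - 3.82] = 7.68*k + 2.52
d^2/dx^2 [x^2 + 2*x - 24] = 2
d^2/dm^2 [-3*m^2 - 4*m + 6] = -6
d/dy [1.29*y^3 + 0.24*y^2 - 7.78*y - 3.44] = 3.87*y^2 + 0.48*y - 7.78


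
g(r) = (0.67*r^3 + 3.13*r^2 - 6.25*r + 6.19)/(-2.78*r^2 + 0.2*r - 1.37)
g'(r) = (5.56*r - 0.2)*(0.67*r^3 + 3.13*r^2 - 6.25*r + 6.19)/(-2.78*r^2 + 0.2*r - 1.37)^2 + (2.01*r^2 + 6.26*r - 6.25)/(-2.78*r^2 + 0.2*r - 1.37) = (-1.8626*r^4 + 0.268000000000001*r^3 - 19.5027*r^2 + 25.8402*r + 7.3245)/(7.7284*r^4 - 1.112*r^3 + 7.6572*r^2 - 0.548*r + 1.8769)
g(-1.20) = -3.04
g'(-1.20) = -1.78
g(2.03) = -0.97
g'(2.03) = -0.32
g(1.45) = -0.83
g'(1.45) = -0.08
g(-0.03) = -4.63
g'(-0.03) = 3.44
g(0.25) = -3.24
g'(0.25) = 5.63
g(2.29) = -1.05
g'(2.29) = -0.35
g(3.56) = -1.50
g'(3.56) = -0.34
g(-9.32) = 0.84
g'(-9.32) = -0.27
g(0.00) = -4.52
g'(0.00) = 3.90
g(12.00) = -3.86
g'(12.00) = -0.25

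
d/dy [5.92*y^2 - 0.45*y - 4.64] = 11.84*y - 0.45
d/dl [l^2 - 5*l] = 2*l - 5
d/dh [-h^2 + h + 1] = 1 - 2*h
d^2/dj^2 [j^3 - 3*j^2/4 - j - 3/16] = 6*j - 3/2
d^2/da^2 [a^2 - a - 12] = 2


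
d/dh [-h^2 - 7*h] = -2*h - 7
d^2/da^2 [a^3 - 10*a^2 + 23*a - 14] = 6*a - 20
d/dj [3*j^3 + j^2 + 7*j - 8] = 9*j^2 + 2*j + 7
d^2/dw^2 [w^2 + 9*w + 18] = 2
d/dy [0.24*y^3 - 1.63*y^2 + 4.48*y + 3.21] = 0.72*y^2 - 3.26*y + 4.48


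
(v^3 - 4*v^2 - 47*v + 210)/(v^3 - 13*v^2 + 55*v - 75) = (v^2 + v - 42)/(v^2 - 8*v + 15)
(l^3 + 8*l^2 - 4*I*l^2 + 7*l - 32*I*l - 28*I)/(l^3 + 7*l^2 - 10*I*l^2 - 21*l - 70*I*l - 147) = (l^2 + l*(1 - 4*I) - 4*I)/(l^2 - 10*I*l - 21)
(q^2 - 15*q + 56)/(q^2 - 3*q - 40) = (q - 7)/(q + 5)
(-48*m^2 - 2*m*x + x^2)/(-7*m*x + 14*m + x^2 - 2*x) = (48*m^2 + 2*m*x - x^2)/(7*m*x - 14*m - x^2 + 2*x)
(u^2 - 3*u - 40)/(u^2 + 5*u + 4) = (u^2 - 3*u - 40)/(u^2 + 5*u + 4)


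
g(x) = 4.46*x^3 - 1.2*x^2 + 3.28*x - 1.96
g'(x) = 13.38*x^2 - 2.4*x + 3.28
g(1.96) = 33.44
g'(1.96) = 49.98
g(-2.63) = -100.02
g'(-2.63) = 102.14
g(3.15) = 135.87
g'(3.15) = 128.48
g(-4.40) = -419.54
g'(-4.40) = 272.88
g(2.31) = 54.19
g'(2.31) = 69.13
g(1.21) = 8.15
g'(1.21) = 19.97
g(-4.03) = -326.58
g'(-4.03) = 230.26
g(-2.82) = -120.77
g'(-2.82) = 116.45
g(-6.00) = -1028.20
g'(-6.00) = 499.36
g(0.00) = -1.96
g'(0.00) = 3.28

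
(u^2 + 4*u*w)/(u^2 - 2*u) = (u + 4*w)/(u - 2)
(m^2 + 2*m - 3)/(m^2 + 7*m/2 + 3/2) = 2*(m - 1)/(2*m + 1)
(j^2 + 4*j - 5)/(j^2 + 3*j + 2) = (j^2 + 4*j - 5)/(j^2 + 3*j + 2)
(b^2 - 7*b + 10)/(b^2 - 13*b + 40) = (b - 2)/(b - 8)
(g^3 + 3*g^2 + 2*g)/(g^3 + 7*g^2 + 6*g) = (g + 2)/(g + 6)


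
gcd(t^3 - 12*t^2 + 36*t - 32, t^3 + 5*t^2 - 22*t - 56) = 1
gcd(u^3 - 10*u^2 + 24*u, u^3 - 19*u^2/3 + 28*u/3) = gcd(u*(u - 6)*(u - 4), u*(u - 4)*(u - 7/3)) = u^2 - 4*u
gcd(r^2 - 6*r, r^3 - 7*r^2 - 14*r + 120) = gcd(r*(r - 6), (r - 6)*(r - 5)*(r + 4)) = r - 6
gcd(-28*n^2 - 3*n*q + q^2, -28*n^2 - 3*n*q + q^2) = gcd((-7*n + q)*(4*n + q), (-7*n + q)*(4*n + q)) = -28*n^2 - 3*n*q + q^2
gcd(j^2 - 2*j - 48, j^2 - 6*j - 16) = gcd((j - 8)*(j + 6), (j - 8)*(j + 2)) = j - 8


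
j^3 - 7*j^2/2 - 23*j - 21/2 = (j - 7)*(j + 1/2)*(j + 3)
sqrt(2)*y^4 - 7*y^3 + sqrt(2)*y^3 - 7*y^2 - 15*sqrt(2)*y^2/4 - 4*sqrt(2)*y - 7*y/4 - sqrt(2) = (y + 1/2)^2*(y - 4*sqrt(2))*(sqrt(2)*y + 1)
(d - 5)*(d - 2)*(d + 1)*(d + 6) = d^4 - 33*d^2 + 28*d + 60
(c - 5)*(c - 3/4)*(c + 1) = c^3 - 19*c^2/4 - 2*c + 15/4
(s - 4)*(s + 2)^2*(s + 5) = s^4 + 5*s^3 - 12*s^2 - 76*s - 80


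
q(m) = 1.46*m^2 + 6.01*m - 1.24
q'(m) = 2.92*m + 6.01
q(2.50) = 22.91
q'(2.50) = 13.31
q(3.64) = 39.98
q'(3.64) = 16.64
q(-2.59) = -7.01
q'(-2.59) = -1.55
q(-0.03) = -1.42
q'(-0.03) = 5.92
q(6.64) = 103.04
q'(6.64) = 25.40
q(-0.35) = -3.16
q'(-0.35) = 4.99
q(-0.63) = -4.45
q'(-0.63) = 4.17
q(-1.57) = -7.08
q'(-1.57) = 1.43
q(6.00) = 87.38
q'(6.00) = 23.53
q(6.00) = 87.38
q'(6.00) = 23.53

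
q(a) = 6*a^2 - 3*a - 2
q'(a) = 12*a - 3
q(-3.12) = 65.77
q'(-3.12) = -40.44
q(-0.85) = 4.88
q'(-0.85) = -13.20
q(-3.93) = 102.46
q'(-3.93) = -50.16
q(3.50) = 61.00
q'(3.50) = 39.00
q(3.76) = 71.55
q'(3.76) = 42.12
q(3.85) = 75.38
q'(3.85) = 43.20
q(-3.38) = 76.69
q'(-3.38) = -43.56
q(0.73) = -0.99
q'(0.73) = 5.76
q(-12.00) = 898.00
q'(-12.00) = -147.00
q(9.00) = 457.00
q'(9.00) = 105.00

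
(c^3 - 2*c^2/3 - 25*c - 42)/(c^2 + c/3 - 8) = (3*c^2 - 11*c - 42)/(3*c - 8)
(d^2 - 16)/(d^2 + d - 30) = (d^2 - 16)/(d^2 + d - 30)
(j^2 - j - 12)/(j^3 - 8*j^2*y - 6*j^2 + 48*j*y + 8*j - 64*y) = (-j - 3)/(-j^2 + 8*j*y + 2*j - 16*y)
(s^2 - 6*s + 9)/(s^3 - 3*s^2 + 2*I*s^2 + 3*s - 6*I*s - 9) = (s - 3)/(s^2 + 2*I*s + 3)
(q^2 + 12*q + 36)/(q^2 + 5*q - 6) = (q + 6)/(q - 1)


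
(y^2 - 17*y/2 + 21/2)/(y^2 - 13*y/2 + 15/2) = (y - 7)/(y - 5)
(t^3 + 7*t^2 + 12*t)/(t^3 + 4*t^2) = (t + 3)/t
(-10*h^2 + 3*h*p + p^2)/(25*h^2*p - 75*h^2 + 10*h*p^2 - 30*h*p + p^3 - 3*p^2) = (-2*h + p)/(5*h*p - 15*h + p^2 - 3*p)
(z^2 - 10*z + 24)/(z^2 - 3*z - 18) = (z - 4)/(z + 3)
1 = 1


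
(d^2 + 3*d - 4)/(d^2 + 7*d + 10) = (d^2 + 3*d - 4)/(d^2 + 7*d + 10)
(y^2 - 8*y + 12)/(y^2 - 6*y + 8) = (y - 6)/(y - 4)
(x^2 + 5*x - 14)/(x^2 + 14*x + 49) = (x - 2)/(x + 7)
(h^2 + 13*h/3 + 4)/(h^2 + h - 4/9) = 3*(h + 3)/(3*h - 1)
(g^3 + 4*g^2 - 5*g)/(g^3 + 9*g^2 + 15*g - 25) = g/(g + 5)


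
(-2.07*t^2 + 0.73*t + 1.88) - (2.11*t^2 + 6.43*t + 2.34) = -4.18*t^2 - 5.7*t - 0.46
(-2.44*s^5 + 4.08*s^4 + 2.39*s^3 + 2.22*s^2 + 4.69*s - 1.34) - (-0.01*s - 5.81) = -2.44*s^5 + 4.08*s^4 + 2.39*s^3 + 2.22*s^2 + 4.7*s + 4.47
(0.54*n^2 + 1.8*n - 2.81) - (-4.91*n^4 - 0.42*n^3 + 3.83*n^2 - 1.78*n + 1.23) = 4.91*n^4 + 0.42*n^3 - 3.29*n^2 + 3.58*n - 4.04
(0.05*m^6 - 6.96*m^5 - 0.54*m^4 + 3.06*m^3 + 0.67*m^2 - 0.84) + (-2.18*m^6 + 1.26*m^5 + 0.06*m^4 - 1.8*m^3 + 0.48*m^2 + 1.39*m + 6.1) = -2.13*m^6 - 5.7*m^5 - 0.48*m^4 + 1.26*m^3 + 1.15*m^2 + 1.39*m + 5.26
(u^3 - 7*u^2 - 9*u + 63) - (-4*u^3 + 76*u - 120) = 5*u^3 - 7*u^2 - 85*u + 183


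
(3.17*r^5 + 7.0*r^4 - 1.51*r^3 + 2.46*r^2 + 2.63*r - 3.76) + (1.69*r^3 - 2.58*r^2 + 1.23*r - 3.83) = 3.17*r^5 + 7.0*r^4 + 0.18*r^3 - 0.12*r^2 + 3.86*r - 7.59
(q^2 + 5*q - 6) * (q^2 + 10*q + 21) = q^4 + 15*q^3 + 65*q^2 + 45*q - 126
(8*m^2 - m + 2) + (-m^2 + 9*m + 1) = 7*m^2 + 8*m + 3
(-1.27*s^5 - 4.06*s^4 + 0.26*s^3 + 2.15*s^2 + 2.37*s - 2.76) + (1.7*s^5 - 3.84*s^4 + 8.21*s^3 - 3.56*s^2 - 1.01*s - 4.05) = 0.43*s^5 - 7.9*s^4 + 8.47*s^3 - 1.41*s^2 + 1.36*s - 6.81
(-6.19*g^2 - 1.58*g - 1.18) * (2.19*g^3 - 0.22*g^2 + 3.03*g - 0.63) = -13.5561*g^5 - 2.0984*g^4 - 20.9923*g^3 - 0.6281*g^2 - 2.58*g + 0.7434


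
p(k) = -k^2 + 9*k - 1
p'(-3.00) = 15.00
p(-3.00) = -37.00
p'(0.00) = 9.00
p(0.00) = -1.00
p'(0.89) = 7.22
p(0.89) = 6.22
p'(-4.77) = 18.54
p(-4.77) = -66.68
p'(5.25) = -1.50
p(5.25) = 18.69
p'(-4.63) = 18.26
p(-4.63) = -64.11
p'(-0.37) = 9.74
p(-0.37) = -4.47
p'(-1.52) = 12.04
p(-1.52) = -16.99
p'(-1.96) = 12.92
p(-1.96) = -22.48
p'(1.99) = 5.02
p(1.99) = 12.95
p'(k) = 9 - 2*k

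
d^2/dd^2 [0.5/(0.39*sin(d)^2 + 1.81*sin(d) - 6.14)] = (-0.3042*sin(d)^4 - 1.05885*sin(d)^3 - 5.97095*sin(d)^2 - 3.439*sin(d) + 5.6707)/(0.39*sin(d)^2 + 1.81*sin(d) - 6.14)^3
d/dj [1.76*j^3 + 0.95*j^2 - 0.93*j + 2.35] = 5.28*j^2 + 1.9*j - 0.93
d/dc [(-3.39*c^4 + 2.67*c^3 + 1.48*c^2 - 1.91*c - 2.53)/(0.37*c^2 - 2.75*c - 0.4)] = (-2.5086*c^5 + 28.9554*c^4 - 9.261*c^3 - 6.5673*c^2 + 0.6882*c - 6.1935)/(0.1369*c^4 - 2.035*c^3 + 7.2665*c^2 + 2.2*c + 0.16)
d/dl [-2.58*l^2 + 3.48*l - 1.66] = 3.48 - 5.16*l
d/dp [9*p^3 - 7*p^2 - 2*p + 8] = 27*p^2 - 14*p - 2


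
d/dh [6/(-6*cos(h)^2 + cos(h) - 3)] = 6*(1 - 12*cos(h))*sin(h)/(6*sin(h)^2 + cos(h) - 9)^2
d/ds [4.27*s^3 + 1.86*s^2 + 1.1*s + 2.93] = 12.81*s^2 + 3.72*s + 1.1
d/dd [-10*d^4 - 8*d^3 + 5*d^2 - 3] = 2*d*(-20*d^2 - 12*d + 5)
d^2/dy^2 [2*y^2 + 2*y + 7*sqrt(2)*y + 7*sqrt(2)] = 4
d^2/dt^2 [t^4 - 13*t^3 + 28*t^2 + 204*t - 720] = 12*t^2 - 78*t + 56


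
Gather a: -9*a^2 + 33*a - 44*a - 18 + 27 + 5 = -9*a^2 - 11*a + 14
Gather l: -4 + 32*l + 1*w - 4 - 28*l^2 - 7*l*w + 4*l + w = -28*l^2 + l*(36 - 7*w) + 2*w - 8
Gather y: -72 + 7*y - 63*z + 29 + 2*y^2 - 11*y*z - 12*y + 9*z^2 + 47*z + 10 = 2*y^2 + y*(-11*z - 5) + 9*z^2 - 16*z - 33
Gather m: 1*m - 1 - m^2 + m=-m^2 + 2*m - 1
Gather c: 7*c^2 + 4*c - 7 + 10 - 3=7*c^2 + 4*c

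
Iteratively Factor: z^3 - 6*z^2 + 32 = (z - 4)*(z^2 - 2*z - 8) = (z - 4)^2*(z + 2)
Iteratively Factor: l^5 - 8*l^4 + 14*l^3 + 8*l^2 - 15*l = (l - 3)*(l^4 - 5*l^3 - l^2 + 5*l) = (l - 3)*(l + 1)*(l^3 - 6*l^2 + 5*l) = (l - 5)*(l - 3)*(l + 1)*(l^2 - l) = l*(l - 5)*(l - 3)*(l + 1)*(l - 1)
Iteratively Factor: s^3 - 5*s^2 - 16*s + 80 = (s - 4)*(s^2 - s - 20) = (s - 5)*(s - 4)*(s + 4)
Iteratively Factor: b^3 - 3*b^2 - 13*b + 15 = (b + 3)*(b^2 - 6*b + 5) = (b - 5)*(b + 3)*(b - 1)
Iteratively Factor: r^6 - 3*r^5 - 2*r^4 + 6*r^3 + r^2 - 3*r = (r + 1)*(r^5 - 4*r^4 + 2*r^3 + 4*r^2 - 3*r) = (r + 1)^2*(r^4 - 5*r^3 + 7*r^2 - 3*r) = r*(r + 1)^2*(r^3 - 5*r^2 + 7*r - 3) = r*(r - 1)*(r + 1)^2*(r^2 - 4*r + 3) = r*(r - 3)*(r - 1)*(r + 1)^2*(r - 1)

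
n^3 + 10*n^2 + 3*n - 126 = (n - 3)*(n + 6)*(n + 7)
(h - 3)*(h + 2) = h^2 - h - 6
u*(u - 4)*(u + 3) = u^3 - u^2 - 12*u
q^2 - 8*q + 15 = (q - 5)*(q - 3)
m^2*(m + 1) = m^3 + m^2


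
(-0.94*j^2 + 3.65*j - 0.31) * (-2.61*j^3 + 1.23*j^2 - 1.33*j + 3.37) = 2.4534*j^5 - 10.6827*j^4 + 6.5488*j^3 - 8.4036*j^2 + 12.7128*j - 1.0447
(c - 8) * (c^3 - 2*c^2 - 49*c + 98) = c^4 - 10*c^3 - 33*c^2 + 490*c - 784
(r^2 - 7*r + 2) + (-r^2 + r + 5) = 7 - 6*r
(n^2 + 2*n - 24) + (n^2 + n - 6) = 2*n^2 + 3*n - 30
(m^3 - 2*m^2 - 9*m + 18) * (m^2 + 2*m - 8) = m^5 - 21*m^3 + 16*m^2 + 108*m - 144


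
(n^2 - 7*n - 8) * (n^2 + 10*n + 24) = n^4 + 3*n^3 - 54*n^2 - 248*n - 192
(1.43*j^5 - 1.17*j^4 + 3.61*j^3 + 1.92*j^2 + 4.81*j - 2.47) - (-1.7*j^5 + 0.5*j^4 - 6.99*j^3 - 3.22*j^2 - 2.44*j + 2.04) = 3.13*j^5 - 1.67*j^4 + 10.6*j^3 + 5.14*j^2 + 7.25*j - 4.51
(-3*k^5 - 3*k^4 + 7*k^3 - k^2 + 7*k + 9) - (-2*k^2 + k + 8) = -3*k^5 - 3*k^4 + 7*k^3 + k^2 + 6*k + 1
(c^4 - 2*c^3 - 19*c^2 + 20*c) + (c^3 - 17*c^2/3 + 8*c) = c^4 - c^3 - 74*c^2/3 + 28*c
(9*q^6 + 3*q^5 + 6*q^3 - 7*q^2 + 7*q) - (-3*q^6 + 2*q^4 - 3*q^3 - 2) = 12*q^6 + 3*q^5 - 2*q^4 + 9*q^3 - 7*q^2 + 7*q + 2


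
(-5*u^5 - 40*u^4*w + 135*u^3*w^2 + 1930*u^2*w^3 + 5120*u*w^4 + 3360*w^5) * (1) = -5*u^5 - 40*u^4*w + 135*u^3*w^2 + 1930*u^2*w^3 + 5120*u*w^4 + 3360*w^5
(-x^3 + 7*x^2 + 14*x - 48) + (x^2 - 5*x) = -x^3 + 8*x^2 + 9*x - 48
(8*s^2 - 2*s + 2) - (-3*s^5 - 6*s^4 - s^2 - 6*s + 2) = 3*s^5 + 6*s^4 + 9*s^2 + 4*s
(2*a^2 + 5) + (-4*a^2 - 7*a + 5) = -2*a^2 - 7*a + 10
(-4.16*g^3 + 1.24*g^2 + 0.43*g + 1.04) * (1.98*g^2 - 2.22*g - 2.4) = -8.2368*g^5 + 11.6904*g^4 + 8.0826*g^3 - 1.8714*g^2 - 3.3408*g - 2.496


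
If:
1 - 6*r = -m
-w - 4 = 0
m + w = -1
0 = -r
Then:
No Solution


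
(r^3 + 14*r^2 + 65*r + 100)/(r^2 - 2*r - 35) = (r^2 + 9*r + 20)/(r - 7)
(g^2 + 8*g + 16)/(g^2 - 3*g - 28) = (g + 4)/(g - 7)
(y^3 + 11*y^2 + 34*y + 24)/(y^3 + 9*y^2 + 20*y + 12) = (y + 4)/(y + 2)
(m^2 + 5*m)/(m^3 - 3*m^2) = (m + 5)/(m*(m - 3))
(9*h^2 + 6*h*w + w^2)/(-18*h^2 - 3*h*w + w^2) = (3*h + w)/(-6*h + w)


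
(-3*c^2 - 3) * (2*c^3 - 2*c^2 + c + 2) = -6*c^5 + 6*c^4 - 9*c^3 - 3*c - 6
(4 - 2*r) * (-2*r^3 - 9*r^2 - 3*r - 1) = 4*r^4 + 10*r^3 - 30*r^2 - 10*r - 4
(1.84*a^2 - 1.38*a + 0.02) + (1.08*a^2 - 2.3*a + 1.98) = 2.92*a^2 - 3.68*a + 2.0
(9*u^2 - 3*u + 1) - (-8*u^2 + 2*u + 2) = 17*u^2 - 5*u - 1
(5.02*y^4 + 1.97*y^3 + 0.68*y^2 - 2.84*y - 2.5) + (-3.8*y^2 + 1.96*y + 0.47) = 5.02*y^4 + 1.97*y^3 - 3.12*y^2 - 0.88*y - 2.03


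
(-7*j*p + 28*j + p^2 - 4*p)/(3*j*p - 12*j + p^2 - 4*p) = (-7*j + p)/(3*j + p)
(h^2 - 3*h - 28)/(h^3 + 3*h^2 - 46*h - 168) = 1/(h + 6)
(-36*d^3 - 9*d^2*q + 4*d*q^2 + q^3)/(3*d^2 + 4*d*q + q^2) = (-12*d^2 + d*q + q^2)/(d + q)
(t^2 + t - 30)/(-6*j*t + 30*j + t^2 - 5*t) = (t + 6)/(-6*j + t)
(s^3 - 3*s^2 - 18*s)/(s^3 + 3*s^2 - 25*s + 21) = s*(s^2 - 3*s - 18)/(s^3 + 3*s^2 - 25*s + 21)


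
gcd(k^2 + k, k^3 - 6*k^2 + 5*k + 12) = k + 1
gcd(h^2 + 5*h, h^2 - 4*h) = h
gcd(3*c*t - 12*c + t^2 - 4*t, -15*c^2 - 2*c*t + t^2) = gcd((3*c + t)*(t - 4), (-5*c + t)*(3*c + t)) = 3*c + t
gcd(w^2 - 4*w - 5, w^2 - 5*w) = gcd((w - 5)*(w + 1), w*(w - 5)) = w - 5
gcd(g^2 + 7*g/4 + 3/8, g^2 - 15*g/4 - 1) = g + 1/4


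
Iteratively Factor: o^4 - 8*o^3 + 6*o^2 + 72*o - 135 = (o - 3)*(o^3 - 5*o^2 - 9*o + 45) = (o - 3)^2*(o^2 - 2*o - 15) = (o - 5)*(o - 3)^2*(o + 3)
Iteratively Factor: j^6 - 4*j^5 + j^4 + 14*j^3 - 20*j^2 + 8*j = (j - 1)*(j^5 - 3*j^4 - 2*j^3 + 12*j^2 - 8*j) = (j - 1)*(j + 2)*(j^4 - 5*j^3 + 8*j^2 - 4*j) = (j - 1)^2*(j + 2)*(j^3 - 4*j^2 + 4*j) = (j - 2)*(j - 1)^2*(j + 2)*(j^2 - 2*j) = (j - 2)^2*(j - 1)^2*(j + 2)*(j)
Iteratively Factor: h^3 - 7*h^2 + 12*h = (h - 4)*(h^2 - 3*h) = h*(h - 4)*(h - 3)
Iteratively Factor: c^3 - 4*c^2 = (c)*(c^2 - 4*c) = c*(c - 4)*(c)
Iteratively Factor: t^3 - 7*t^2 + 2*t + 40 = (t + 2)*(t^2 - 9*t + 20) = (t - 5)*(t + 2)*(t - 4)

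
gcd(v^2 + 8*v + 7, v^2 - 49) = v + 7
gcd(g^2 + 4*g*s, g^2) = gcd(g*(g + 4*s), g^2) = g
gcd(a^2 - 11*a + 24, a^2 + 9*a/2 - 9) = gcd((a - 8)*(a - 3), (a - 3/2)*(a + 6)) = 1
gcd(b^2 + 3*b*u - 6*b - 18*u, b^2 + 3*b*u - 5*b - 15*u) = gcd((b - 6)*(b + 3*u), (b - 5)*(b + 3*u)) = b + 3*u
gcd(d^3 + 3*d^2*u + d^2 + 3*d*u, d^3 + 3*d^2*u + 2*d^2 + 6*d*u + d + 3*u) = d^2 + 3*d*u + d + 3*u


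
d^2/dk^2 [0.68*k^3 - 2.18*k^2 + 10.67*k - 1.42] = 4.08*k - 4.36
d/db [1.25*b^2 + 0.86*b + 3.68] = 2.5*b + 0.86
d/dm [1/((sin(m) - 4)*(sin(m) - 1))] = (5 - 2*sin(m))*cos(m)/((sin(m) - 4)^2*(sin(m) - 1)^2)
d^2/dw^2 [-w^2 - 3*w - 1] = -2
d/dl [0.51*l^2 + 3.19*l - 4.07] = 1.02*l + 3.19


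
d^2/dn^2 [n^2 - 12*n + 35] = 2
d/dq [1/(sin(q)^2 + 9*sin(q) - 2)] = -(2*sin(q) + 9)*cos(q)/(sin(q)^2 + 9*sin(q) - 2)^2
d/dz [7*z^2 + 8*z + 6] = 14*z + 8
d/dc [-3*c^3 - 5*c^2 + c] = -9*c^2 - 10*c + 1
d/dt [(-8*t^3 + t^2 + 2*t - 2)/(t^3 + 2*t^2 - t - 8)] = (-17*t^4 + 12*t^3 + 193*t^2 - 8*t - 18)/(t^6 + 4*t^5 + 2*t^4 - 20*t^3 - 31*t^2 + 16*t + 64)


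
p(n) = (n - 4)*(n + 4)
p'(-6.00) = -12.00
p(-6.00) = 20.00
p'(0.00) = 0.00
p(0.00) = -16.00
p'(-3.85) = -7.70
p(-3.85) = -1.18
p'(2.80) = 5.60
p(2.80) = -8.16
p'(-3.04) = -6.08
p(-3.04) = -6.76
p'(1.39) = 2.78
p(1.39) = -14.07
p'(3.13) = 6.26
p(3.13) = -6.20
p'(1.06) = 2.12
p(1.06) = -14.88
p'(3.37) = 6.74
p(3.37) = -4.64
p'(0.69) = 1.38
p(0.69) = -15.52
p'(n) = 2*n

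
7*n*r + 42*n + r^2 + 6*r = (7*n + r)*(r + 6)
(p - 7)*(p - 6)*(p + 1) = p^3 - 12*p^2 + 29*p + 42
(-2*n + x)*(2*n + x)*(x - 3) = -4*n^2*x + 12*n^2 + x^3 - 3*x^2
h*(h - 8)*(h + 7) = h^3 - h^2 - 56*h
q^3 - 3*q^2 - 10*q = q*(q - 5)*(q + 2)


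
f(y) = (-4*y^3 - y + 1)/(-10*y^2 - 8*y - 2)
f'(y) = (20*y + 8)*(-4*y^3 - y + 1)/(-10*y^2 - 8*y - 2)^2 + (-12*y^2 - 1)/(-10*y^2 - 8*y - 2) = (20*y^4 + 32*y^3 + 7*y^2 + 10*y + 5)/(2*(25*y^4 + 40*y^3 + 26*y^2 + 8*y + 1))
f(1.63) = 0.43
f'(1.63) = 0.37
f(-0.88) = -1.70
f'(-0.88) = -2.24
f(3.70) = 1.22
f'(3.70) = 0.39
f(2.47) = 0.75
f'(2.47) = 0.38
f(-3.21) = -1.72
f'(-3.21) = 0.35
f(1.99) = 0.57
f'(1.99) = 0.37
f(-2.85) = -1.60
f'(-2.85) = 0.34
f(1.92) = 0.54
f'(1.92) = 0.37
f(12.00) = 4.50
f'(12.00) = 0.40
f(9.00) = 3.31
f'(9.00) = 0.40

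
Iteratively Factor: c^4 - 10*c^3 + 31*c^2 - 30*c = (c - 5)*(c^3 - 5*c^2 + 6*c) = (c - 5)*(c - 3)*(c^2 - 2*c) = (c - 5)*(c - 3)*(c - 2)*(c)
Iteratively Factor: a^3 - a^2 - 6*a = (a - 3)*(a^2 + 2*a) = (a - 3)*(a + 2)*(a)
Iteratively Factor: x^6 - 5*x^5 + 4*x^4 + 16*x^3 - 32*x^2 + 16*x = (x - 2)*(x^5 - 3*x^4 - 2*x^3 + 12*x^2 - 8*x) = (x - 2)*(x - 1)*(x^4 - 2*x^3 - 4*x^2 + 8*x) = (x - 2)^2*(x - 1)*(x^3 - 4*x) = x*(x - 2)^2*(x - 1)*(x^2 - 4) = x*(x - 2)^3*(x - 1)*(x + 2)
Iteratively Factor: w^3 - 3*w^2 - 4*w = (w - 4)*(w^2 + w) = w*(w - 4)*(w + 1)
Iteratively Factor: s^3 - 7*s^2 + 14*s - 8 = (s - 1)*(s^2 - 6*s + 8) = (s - 2)*(s - 1)*(s - 4)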